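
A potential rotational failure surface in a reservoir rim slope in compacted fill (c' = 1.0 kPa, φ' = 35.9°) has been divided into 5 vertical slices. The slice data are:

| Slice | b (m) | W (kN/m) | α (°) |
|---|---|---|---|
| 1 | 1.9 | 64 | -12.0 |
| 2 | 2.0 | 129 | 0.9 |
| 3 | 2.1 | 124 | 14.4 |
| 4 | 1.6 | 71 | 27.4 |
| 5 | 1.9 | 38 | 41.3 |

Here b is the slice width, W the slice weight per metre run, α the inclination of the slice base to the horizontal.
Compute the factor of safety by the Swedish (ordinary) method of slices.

Ordinary method of slices: FS = Σ[c'·Δl_i + (W_i cosα_i)·tanφ'] / Σ W_i sinα_i, with Δl_i = b_i / cosα_i.
Slice 1: Δl = 1.9/cos(-12.0°) = 1.942 m; N'_1 = 64·cos(-12.0°) = 62.6; c'Δl = 1.94; W sinα = -13.3
Slice 2: Δl = 2.0/cos0.9° = 2.000 m; N'_2 = 129·cos0.9° = 129.0; c'Δl = 2.00; W sinα = 2.0
Slice 3: Δl = 2.1/cos14.4° = 2.168 m; N'_3 = 124·cos14.4° = 120.1; c'Δl = 2.17; W sinα = 30.8
Slice 4: Δl = 1.6/cos27.4° = 1.802 m; N'_4 = 71·cos27.4° = 63.0; c'Δl = 1.80; W sinα = 32.7
Slice 5: Δl = 1.9/cos41.3° = 2.529 m; N'_5 = 38·cos41.3° = 28.5; c'Δl = 2.53; W sinα = 25.1
Σc'Δl = 10.4 kN/m; ΣN' = 403.3 kN/m; ΣW sinα = 77.3 kN/m
Resisting = 10.4 + 403.3·tan35.9° = 10.4 + 291.9 = 302.4 kN/m
FS = 302.4 / 77.3 = 3.911

FS = 3.91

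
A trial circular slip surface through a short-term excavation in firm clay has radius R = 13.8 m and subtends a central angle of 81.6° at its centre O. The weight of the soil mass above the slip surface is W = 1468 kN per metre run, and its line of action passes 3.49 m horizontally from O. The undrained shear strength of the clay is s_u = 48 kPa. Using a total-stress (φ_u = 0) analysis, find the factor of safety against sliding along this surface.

FS = 2.54

Taking moments about the centre O, the resisting moment is provided by the undrained shear strength acting along the arc:
Arc length L_a = R·θ = 13.8·(81.6°·π/180) = 13.8·1.4242 = 19.65 m
M_R = s_u·L_a·R = 48·19.65·13.8 = 13018.7 kN·m/m
M_D = W·d = 1468·3.49 = 5123.3 kN·m/m
FS = M_R / M_D = 13018.7 / 5123.3 = 2.541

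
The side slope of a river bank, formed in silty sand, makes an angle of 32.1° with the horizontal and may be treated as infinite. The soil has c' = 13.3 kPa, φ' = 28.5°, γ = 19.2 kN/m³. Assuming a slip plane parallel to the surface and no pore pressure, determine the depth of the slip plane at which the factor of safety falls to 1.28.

Setting FS = 1.28 in FS = [c' + γz cos²β tanφ'] / [γz sinβ cosβ] and solving for z:
z = c' / [γ cosβ (FS·sinβ − cosβ·tanφ')]
  = 13.3 / [19.2·cos32.1°·(1.28·sin32.1° − cos32.1°·tan28.5°)]
  = 13.3 / [19.2·0.8471·(1.28·0.5314 − 0.8471·0.5430)]
  = 13.3 / 3.5822 = 3.713 m

z = 3.71 m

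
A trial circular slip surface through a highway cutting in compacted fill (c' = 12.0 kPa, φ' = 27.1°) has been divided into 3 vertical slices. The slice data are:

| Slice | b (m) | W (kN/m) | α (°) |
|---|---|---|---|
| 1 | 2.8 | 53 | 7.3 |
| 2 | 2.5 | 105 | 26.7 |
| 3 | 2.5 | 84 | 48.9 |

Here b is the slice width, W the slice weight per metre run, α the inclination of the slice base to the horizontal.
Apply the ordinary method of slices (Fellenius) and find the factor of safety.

FS = 1.84

Ordinary method of slices: FS = Σ[c'·Δl_i + (W_i cosα_i)·tanφ'] / Σ W_i sinα_i, with Δl_i = b_i / cosα_i.
Slice 1: Δl = 2.8/cos7.3° = 2.823 m; N'_1 = 53·cos7.3° = 52.6; c'Δl = 33.87; W sinα = 6.7
Slice 2: Δl = 2.5/cos26.7° = 2.798 m; N'_2 = 105·cos26.7° = 93.8; c'Δl = 33.58; W sinα = 47.2
Slice 3: Δl = 2.5/cos48.9° = 3.803 m; N'_3 = 84·cos48.9° = 55.2; c'Δl = 45.64; W sinα = 63.3
Σc'Δl = 113.1 kN/m; ΣN' = 201.6 kN/m; ΣW sinα = 117.2 kN/m
Resisting = 113.1 + 201.6·tan27.1° = 113.1 + 103.2 = 216.3 kN/m
FS = 216.3 / 117.2 = 1.845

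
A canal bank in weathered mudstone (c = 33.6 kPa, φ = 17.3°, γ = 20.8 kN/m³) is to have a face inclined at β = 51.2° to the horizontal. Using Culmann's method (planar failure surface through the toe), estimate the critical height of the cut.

Culmann's analysis gives the critical failure plane at α_cr = (β + φ)/2 = (51.2 + 17.3)/2 = 34.2°, and the critical height
H_c = (4c/γ) · sinβ cosφ / [1 − cos(β − φ)]
    = (4·33.6/20.8) · sin51.2°·cos17.3° / [1 − cos(33.9°)]
    = 6.462 · 0.7793·0.9548 / [1 − 0.8300]
    = 6.462 · 0.7441 / 0.1700
    = 28.28 m

H_c = 28.28 m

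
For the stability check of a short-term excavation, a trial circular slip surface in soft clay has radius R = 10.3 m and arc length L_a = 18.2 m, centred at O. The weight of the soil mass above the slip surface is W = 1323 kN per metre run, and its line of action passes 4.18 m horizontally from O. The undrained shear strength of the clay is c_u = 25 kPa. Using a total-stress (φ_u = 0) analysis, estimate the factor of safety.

Taking moments about the centre O, the resisting moment is provided by the undrained shear strength acting along the arc:
M_R = c_u·L_a·R = 25·18.20·10.3 = 4686.5 kN·m/m
M_D = W·d = 1323·4.18 = 5530.1 kN·m/m
FS = M_R / M_D = 4686.5 / 5530.1 = 0.847

FS = 0.85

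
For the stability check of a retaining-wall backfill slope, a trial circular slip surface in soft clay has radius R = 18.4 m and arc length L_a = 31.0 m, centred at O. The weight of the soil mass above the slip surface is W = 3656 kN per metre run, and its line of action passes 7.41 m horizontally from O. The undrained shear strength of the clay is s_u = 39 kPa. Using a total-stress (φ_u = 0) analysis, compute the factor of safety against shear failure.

Taking moments about the centre O, the resisting moment is provided by the undrained shear strength acting along the arc:
M_R = s_u·L_a·R = 39·31.00·18.4 = 22245.6 kN·m/m
M_D = W·d = 3656·7.41 = 27091.0 kN·m/m
FS = M_R / M_D = 22245.6 / 27091.0 = 0.821

FS = 0.82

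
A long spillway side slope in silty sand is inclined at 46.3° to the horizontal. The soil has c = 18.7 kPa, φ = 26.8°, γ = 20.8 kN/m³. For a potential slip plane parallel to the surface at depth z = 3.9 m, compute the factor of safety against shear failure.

FS = 0.94

For an infinite slope with a slip plane parallel to the surface (no pore pressure): FS = [c + γz cos²β tanφ] / [γz sinβ cosβ].
γz = 20.8·3.9 = 81.12 kN/m²
Numerator = 18.7 + 81.12·cos²46.3°·tan26.8° = 18.7 + 81.12·0.4773·0.5051 = 38.259 kPa
Denominator = 81.12·sin46.3°·cos46.3° = 81.12·0.7230·0.6909 = 40.518 kPa
FS = 38.259 / 40.518 = 0.944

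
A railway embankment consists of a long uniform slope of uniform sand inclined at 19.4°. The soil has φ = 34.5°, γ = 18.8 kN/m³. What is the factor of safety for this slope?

For a dry cohesionless infinite slope the factor of safety is FS = tanφ / tanβ.
FS = tan34.5° / tan19.4° = 0.6873 / 0.3522 = 1.952

FS = 1.95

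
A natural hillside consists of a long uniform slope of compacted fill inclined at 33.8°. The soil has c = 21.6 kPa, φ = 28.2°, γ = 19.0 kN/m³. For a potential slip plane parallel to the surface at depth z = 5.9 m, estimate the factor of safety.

FS = 1.22

For an infinite slope with a slip plane parallel to the surface (no pore pressure): FS = [c + γz cos²β tanφ] / [γz sinβ cosβ].
γz = 19.0·5.9 = 112.10 kN/m²
Numerator = 21.6 + 112.10·cos²33.8°·tan28.2° = 21.6 + 112.10·0.6905·0.5362 = 63.106 kPa
Denominator = 112.10·sin33.8°·cos33.8° = 112.10·0.5563·0.8310 = 51.821 kPa
FS = 63.106 / 51.821 = 1.218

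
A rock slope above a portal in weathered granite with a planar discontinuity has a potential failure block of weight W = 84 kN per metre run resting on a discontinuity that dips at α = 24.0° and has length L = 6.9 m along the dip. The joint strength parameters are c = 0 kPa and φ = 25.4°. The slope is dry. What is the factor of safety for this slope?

Resolving the block weight along and normal to the plane and applying the Mohr–Coulomb strength on the joint:
N' = W cosα = 84·cos24.0° = 76.7 kN/m
Driving force T = W sinα = 84·sin24.0° = 34.2 kN/m
Resisting force R = c·L + N'·tanφ = 0·6.9 + 76.7·tan25.4° = 0.0 + 36.4 = 36.4 kN/m
FS = R / T = 36.4 / 34.2 = 1.066

FS = 1.07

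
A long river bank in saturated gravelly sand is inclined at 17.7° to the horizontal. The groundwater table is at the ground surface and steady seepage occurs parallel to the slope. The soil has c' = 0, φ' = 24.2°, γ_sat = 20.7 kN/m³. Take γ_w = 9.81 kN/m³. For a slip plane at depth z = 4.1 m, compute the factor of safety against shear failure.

FS = 0.74

With seepage parallel to the slope and the water table at the surface, the effective normal stress on the slip plane uses the buoyant unit weight γ' = γ_sat − γ_w while the driving shear stress uses γ_sat:
FS = [c' + γ' z cos²β tanφ'] / [γ_sat z sinβ cosβ]
(For c' = 0 this reduces to FS = (γ'/γ_sat)·tanφ'/tanβ.)
γ' = 20.7 − 9.81 = 10.89 kN/m³
Numerator = 0.0 + 10.89·4.1·cos²17.7°·tan24.2° = 0.0 + 10.89·4.1·0.9076·0.4494 = 18.211 kPa
Denominator = 20.7·4.1·sin17.7°·cos17.7° = 20.7·4.1·0.3040·0.9527 = 24.582 kPa
FS = 18.211 / 24.582 = 0.741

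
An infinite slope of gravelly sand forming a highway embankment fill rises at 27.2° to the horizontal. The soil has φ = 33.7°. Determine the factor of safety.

FS = 1.30

For a dry cohesionless infinite slope the factor of safety is FS = tanφ / tanβ.
FS = tan33.7° / tan27.2° = 0.6669 / 0.5139 = 1.298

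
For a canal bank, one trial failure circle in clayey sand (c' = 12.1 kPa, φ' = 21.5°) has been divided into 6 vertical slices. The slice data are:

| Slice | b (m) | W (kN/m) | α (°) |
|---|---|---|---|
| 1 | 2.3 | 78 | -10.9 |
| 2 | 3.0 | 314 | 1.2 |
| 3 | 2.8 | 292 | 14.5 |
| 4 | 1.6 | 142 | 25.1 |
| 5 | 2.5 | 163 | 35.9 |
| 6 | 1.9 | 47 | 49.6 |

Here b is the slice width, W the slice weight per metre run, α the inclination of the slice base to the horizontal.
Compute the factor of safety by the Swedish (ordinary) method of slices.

FS = 2.24

Ordinary method of slices: FS = Σ[c'·Δl_i + (W_i cosα_i)·tanφ'] / Σ W_i sinα_i, with Δl_i = b_i / cosα_i.
Slice 1: Δl = 2.3/cos(-10.9°) = 2.342 m; N'_1 = 78·cos(-10.9°) = 76.6; c'Δl = 28.34; W sinα = -14.7
Slice 2: Δl = 3.0/cos1.2° = 3.001 m; N'_2 = 314·cos1.2° = 313.9; c'Δl = 36.31; W sinα = 6.6
Slice 3: Δl = 2.8/cos14.5° = 2.892 m; N'_3 = 292·cos14.5° = 282.7; c'Δl = 34.99; W sinα = 73.1
Slice 4: Δl = 1.6/cos25.1° = 1.767 m; N'_4 = 142·cos25.1° = 128.6; c'Δl = 21.38; W sinα = 60.2
Slice 5: Δl = 2.5/cos35.9° = 3.086 m; N'_5 = 163·cos35.9° = 132.0; c'Δl = 37.34; W sinα = 95.6
Slice 6: Δl = 1.9/cos49.6° = 2.932 m; N'_6 = 47·cos49.6° = 30.5; c'Δl = 35.47; W sinα = 35.8
Σc'Δl = 193.8 kN/m; ΣN' = 964.3 kN/m; ΣW sinα = 256.5 kN/m
Resisting = 193.8 + 964.3·tan21.5° = 193.8 + 379.9 = 573.7 kN/m
FS = 573.7 / 256.5 = 2.236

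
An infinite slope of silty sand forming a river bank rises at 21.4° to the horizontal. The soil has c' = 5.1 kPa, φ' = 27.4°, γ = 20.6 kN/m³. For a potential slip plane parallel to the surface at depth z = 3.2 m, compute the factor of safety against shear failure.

FS = 1.55

For an infinite slope with a slip plane parallel to the surface (no pore pressure): FS = [c' + γz cos²β tanφ'] / [γz sinβ cosβ].
γz = 20.6·3.2 = 65.92 kN/m²
Numerator = 5.1 + 65.92·cos²21.4°·tan27.4° = 5.1 + 65.92·0.8669·0.5184 = 34.720 kPa
Denominator = 65.92·sin21.4°·cos21.4° = 65.92·0.3649·0.9311 = 22.394 kPa
FS = 34.720 / 22.394 = 1.550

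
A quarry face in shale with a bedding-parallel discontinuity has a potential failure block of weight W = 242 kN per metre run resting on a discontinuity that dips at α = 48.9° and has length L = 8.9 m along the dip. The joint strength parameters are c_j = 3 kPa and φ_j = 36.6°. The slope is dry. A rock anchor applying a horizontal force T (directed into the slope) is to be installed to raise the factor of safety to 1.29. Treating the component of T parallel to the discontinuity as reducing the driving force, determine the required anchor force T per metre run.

Resolving forces along and normal to the sliding plane, with the horizontal anchor force T adding T·sinα to the effective normal force and T·cosα acting up the plane against the driving force:
FS = [c_jL + (W cosα + T sinα) tanφ_j] / [W sinα − T cosα]
Without the anchor: N' = 159.1 kN/m, driving T_d = 182.4 kN/m, resisting R = 3·8.9 + 159.1·tan36.6° = 144.8 kN/m, FS = 0.79.
Setting FS = 1.29 and solving for T:
1.29·(182.4 − T cos48.9°) = 144.8 + T sin48.9°·tan36.6°
T·(sin48.9°·tan36.6° + 1.29·cos48.9°) = 1.29·182.4 − 144.8
T·(0.7536·0.7427 + 1.29·0.6574) = 235.2 − 144.8 = 90.4
T·1.4077 = 90.4
T = 64.2 kN/m

T = 64 kN/m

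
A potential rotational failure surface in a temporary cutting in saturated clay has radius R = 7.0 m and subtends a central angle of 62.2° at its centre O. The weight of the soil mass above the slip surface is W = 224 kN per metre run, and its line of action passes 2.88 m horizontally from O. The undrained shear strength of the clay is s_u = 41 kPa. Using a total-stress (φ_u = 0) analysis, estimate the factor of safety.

FS = 3.38

Taking moments about the centre O, the resisting moment is provided by the undrained shear strength acting along the arc:
Arc length L_a = R·θ = 7.0·(62.2°·π/180) = 7.0·1.0856 = 7.60 m
M_R = s_u·L_a·R = 41·7.60·7.0 = 2181.0 kN·m/m
M_D = W·d = 224·2.88 = 645.1 kN·m/m
FS = M_R / M_D = 2181.0 / 645.1 = 3.381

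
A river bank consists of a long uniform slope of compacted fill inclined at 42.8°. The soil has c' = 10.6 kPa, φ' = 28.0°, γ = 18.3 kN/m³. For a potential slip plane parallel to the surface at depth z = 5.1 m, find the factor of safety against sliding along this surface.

For an infinite slope with a slip plane parallel to the surface (no pore pressure): FS = [c' + γz cos²β tanφ'] / [γz sinβ cosβ].
γz = 18.3·5.1 = 93.33 kN/m²
Numerator = 10.6 + 93.33·cos²42.8°·tan28.0° = 10.6 + 93.33·0.5384·0.5317 = 37.316 kPa
Denominator = 93.33·sin42.8°·cos42.8° = 93.33·0.6794·0.7337 = 46.527 kPa
FS = 37.316 / 46.527 = 0.802

FS = 0.80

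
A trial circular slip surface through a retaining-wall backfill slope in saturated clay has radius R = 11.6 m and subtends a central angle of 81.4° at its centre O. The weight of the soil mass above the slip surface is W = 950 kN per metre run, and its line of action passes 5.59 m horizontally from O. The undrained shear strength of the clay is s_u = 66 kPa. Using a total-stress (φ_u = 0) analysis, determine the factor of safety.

FS = 2.38

Taking moments about the centre O, the resisting moment is provided by the undrained shear strength acting along the arc:
Arc length L_a = R·θ = 11.6·(81.4°·π/180) = 11.6·1.4207 = 16.48 m
M_R = s_u·L_a·R = 66·16.48·11.6 = 12617.2 kN·m/m
M_D = W·d = 950·5.59 = 5310.5 kN·m/m
FS = M_R / M_D = 12617.2 / 5310.5 = 2.376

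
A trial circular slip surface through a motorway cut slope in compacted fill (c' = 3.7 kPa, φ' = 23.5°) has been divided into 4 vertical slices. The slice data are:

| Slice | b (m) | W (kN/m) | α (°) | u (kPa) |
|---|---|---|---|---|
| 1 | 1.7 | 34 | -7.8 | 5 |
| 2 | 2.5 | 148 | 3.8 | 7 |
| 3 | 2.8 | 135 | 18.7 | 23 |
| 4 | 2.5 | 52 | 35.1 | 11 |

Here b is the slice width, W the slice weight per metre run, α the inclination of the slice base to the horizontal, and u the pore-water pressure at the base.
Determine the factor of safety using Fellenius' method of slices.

FS = 1.73

Ordinary method of slices: FS = Σ[c'·Δl_i + (W_i cosα_i − u_i·Δl_i)·tanφ'] / Σ W_i sinα_i, with Δl_i = b_i / cosα_i.
Slice 1: Δl = 1.7/cos(-7.8°) = 1.716 m; N'_1 = 34·cos(-7.8°) − 5·1.716 = 25.1; c'Δl = 6.35; W sinα = -4.6
Slice 2: Δl = 2.5/cos3.8° = 2.506 m; N'_2 = 148·cos3.8° − 7·2.506 = 130.1; c'Δl = 9.27; W sinα = 9.8
Slice 3: Δl = 2.8/cos18.7° = 2.956 m; N'_3 = 135·cos18.7° − 23·2.956 = 59.9; c'Δl = 10.94; W sinα = 43.3
Slice 4: Δl = 2.5/cos35.1° = 3.056 m; N'_4 = 52·cos35.1° − 11·3.056 = 8.9; c'Δl = 11.31; W sinα = 29.9
Σc'Δl = 37.9 kN/m; ΣN' = 224.1 kN/m; ΣW sinα = 78.4 kN/m
Resisting = 37.9 + 224.1·tan23.5° = 37.9 + 97.4 = 135.3 kN/m
FS = 135.3 / 78.4 = 1.726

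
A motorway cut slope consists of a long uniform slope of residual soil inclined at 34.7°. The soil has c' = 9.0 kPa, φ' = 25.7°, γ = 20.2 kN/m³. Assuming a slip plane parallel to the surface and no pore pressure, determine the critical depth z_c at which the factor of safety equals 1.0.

Setting FS = 1.00 in FS = [c' + γz cos²β tanφ'] / [γz sinβ cosβ] and solving for z:
z = c' / [γ cosβ (FS·sinβ − cosβ·tanφ')]
  = 9.0 / [20.2·cos34.7°·(1.00·sin34.7° − cos34.7°·tan25.7°)]
  = 9.0 / [20.2·0.8221·(1.00·0.5693 − 0.8221·0.4813)]
  = 9.0 / 2.8832 = 3.122 m

z_c = 3.12 m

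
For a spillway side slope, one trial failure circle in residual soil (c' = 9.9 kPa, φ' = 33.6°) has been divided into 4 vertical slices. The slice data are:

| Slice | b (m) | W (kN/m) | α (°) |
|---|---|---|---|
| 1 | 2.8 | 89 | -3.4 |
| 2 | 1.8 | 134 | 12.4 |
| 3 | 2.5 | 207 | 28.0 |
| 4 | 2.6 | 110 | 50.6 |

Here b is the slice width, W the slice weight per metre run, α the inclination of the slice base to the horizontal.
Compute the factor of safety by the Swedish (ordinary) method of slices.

Ordinary method of slices: FS = Σ[c'·Δl_i + (W_i cosα_i)·tanφ'] / Σ W_i sinα_i, with Δl_i = b_i / cosα_i.
Slice 1: Δl = 2.8/cos(-3.4°) = 2.805 m; N'_1 = 89·cos(-3.4°) = 88.8; c'Δl = 27.77; W sinα = -5.3
Slice 2: Δl = 1.8/cos12.4° = 1.843 m; N'_2 = 134·cos12.4° = 130.9; c'Δl = 18.25; W sinα = 28.8
Slice 3: Δl = 2.5/cos28.0° = 2.831 m; N'_3 = 207·cos28.0° = 182.8; c'Δl = 28.03; W sinα = 97.2
Slice 4: Δl = 2.6/cos50.6° = 4.096 m; N'_4 = 110·cos50.6° = 69.8; c'Δl = 40.55; W sinα = 85.0
Σc'Δl = 114.6 kN/m; ΣN' = 472.3 kN/m; ΣW sinα = 205.7 kN/m
Resisting = 114.6 + 472.3·tan33.6° = 114.6 + 313.8 = 428.4 kN/m
FS = 428.4 / 205.7 = 2.083

FS = 2.08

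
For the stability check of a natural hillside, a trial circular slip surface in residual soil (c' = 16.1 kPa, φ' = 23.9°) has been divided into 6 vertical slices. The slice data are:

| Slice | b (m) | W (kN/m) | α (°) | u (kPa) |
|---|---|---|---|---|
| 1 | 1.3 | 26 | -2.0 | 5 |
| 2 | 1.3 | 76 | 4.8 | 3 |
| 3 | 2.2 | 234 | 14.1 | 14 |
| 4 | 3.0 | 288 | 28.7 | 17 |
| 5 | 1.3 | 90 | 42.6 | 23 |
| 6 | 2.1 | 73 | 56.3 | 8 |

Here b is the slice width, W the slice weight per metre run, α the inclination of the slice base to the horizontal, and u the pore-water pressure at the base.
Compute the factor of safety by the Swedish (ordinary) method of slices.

Ordinary method of slices: FS = Σ[c'·Δl_i + (W_i cosα_i − u_i·Δl_i)·tanφ'] / Σ W_i sinα_i, with Δl_i = b_i / cosα_i.
Slice 1: Δl = 1.3/cos(-2.0°) = 1.301 m; N'_1 = 26·cos(-2.0°) − 5·1.301 = 19.5; c'Δl = 20.94; W sinα = -0.9
Slice 2: Δl = 1.3/cos4.8° = 1.305 m; N'_2 = 76·cos4.8° − 3·1.305 = 71.8; c'Δl = 21.00; W sinα = 6.4
Slice 3: Δl = 2.2/cos14.1° = 2.268 m; N'_3 = 234·cos14.1° − 14·2.268 = 195.2; c'Δl = 36.52; W sinα = 57.0
Slice 4: Δl = 3.0/cos28.7° = 3.420 m; N'_4 = 288·cos28.7° − 17·3.420 = 194.5; c'Δl = 55.06; W sinα = 138.3
Slice 5: Δl = 1.3/cos42.6° = 1.766 m; N'_5 = 90·cos42.6° − 23·1.766 = 25.6; c'Δl = 28.43; W sinα = 60.9
Slice 6: Δl = 2.1/cos56.3° = 3.785 m; N'_6 = 73·cos56.3° − 8·3.785 = 10.2; c'Δl = 60.94; W sinα = 60.7
Σc'Δl = 222.9 kN/m; ΣN' = 516.8 kN/m; ΣW sinα = 322.4 kN/m
Resisting = 222.9 + 516.8·tan23.9° = 222.9 + 229.0 = 451.9 kN/m
FS = 451.9 / 322.4 = 1.402

FS = 1.40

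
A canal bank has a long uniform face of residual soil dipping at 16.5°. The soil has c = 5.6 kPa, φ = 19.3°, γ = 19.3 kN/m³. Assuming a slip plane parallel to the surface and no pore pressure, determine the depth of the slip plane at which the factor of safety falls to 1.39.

z = 5.13 m

Setting FS = 1.39 in FS = [c + γz cos²β tanφ] / [γz sinβ cosβ] and solving for z:
z = c / [γ cosβ (FS·sinβ − cosβ·tanφ)]
  = 5.6 / [19.3·cos16.5°·(1.39·sin16.5° − cos16.5°·tan19.3°)]
  = 5.6 / [19.3·0.9588·(1.39·0.2840 − 0.9588·0.3502)]
  = 5.6 / 1.0919 = 5.128 m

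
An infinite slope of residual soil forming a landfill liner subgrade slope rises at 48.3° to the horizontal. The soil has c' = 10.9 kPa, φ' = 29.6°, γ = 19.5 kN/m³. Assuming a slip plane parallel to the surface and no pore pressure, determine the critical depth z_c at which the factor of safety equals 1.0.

z_c = 2.28 m

Setting FS = 1.00 in FS = [c' + γz cos²β tanφ'] / [γz sinβ cosβ] and solving for z:
z = c' / [γ cosβ (FS·sinβ − cosβ·tanφ')]
  = 10.9 / [19.5·cos48.3°·(1.00·sin48.3° − cos48.3°·tan29.6°)]
  = 10.9 / [19.5·0.6652·(1.00·0.7466 − 0.6652·0.5681)]
  = 10.9 / 4.7832 = 2.279 m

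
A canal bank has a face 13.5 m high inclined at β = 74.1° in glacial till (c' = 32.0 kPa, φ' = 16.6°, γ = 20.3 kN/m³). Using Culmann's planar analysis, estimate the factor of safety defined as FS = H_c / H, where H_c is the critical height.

FS = 0.93

H_c = (4c'/γ) · sinβ cosφ' / [1 − cos(β − φ')]
    = (4·32.0/20.3) · sin74.1°·cos16.6° / [1 − cos57.5°]
    = 6.305 · 0.9217 / 0.4627 = 12.56 m
FS = H_c / H = 12.56 / 13.5 = 0.930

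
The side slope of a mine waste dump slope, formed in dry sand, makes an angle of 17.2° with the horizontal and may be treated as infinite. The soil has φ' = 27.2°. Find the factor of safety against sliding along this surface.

FS = 1.66

For a dry cohesionless infinite slope the factor of safety is FS = tanφ' / tanβ.
FS = tan27.2° / tan17.2° = 0.5139 / 0.3096 = 1.660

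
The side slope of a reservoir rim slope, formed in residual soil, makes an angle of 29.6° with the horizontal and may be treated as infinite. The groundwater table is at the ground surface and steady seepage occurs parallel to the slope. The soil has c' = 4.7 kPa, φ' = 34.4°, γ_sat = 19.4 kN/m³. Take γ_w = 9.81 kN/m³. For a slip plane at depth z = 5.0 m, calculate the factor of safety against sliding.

FS = 0.71

With seepage parallel to the slope and the water table at the surface, the effective normal stress on the slip plane uses the buoyant unit weight γ' = γ_sat − γ_w while the driving shear stress uses γ_sat:
FS = [c' + γ' z cos²β tanφ'] / [γ_sat z sinβ cosβ]
γ' = 19.4 − 9.81 = 9.59 kN/m³
Numerator = 4.7 + 9.59·5.0·cos²29.6°·tan34.4° = 4.7 + 9.59·5.0·0.7560·0.6847 = 29.522 kPa
Denominator = 19.4·5.0·sin29.6°·cos29.6° = 19.4·5.0·0.4939·0.8695 = 41.660 kPa
FS = 29.522 / 41.660 = 0.709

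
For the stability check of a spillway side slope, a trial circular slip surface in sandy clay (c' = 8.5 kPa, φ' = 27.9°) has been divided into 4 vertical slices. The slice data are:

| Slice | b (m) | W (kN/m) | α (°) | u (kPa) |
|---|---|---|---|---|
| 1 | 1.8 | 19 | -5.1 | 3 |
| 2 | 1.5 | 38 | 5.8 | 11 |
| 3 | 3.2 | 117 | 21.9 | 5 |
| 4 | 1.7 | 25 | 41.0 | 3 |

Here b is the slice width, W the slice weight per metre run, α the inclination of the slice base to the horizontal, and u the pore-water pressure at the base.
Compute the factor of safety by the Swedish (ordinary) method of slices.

FS = 2.41

Ordinary method of slices: FS = Σ[c'·Δl_i + (W_i cosα_i − u_i·Δl_i)·tanφ'] / Σ W_i sinα_i, with Δl_i = b_i / cosα_i.
Slice 1: Δl = 1.8/cos(-5.1°) = 1.807 m; N'_1 = 19·cos(-5.1°) − 3·1.807 = 13.5; c'Δl = 15.36; W sinα = -1.7
Slice 2: Δl = 1.5/cos5.8° = 1.508 m; N'_2 = 38·cos5.8° − 11·1.508 = 21.2; c'Δl = 12.82; W sinα = 3.8
Slice 3: Δl = 3.2/cos21.9° = 3.449 m; N'_3 = 117·cos21.9° − 5·3.449 = 91.3; c'Δl = 29.32; W sinα = 43.6
Slice 4: Δl = 1.7/cos41.0° = 2.253 m; N'_4 = 25·cos41.0° − 3·2.253 = 12.1; c'Δl = 19.15; W sinα = 16.4
Σc'Δl = 76.6 kN/m; ΣN' = 138.1 kN/m; ΣW sinα = 62.2 kN/m
Resisting = 76.6 + 138.1·tan27.9° = 76.6 + 73.1 = 149.8 kN/m
FS = 149.8 / 62.2 = 2.408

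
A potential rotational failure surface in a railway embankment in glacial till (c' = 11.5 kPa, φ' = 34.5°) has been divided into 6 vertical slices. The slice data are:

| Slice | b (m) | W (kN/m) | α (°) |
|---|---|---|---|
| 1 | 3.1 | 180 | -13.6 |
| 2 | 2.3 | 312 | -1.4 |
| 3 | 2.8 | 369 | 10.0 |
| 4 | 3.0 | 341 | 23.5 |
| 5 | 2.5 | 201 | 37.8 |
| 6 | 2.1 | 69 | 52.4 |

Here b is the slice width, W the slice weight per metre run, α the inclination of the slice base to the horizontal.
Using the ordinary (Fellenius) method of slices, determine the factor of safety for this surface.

Ordinary method of slices: FS = Σ[c'·Δl_i + (W_i cosα_i)·tanφ'] / Σ W_i sinα_i, with Δl_i = b_i / cosα_i.
Slice 1: Δl = 3.1/cos(-13.6°) = 3.189 m; N'_1 = 180·cos(-13.6°) = 175.0; c'Δl = 36.68; W sinα = -42.3
Slice 2: Δl = 2.3/cos(-1.4°) = 2.301 m; N'_2 = 312·cos(-1.4°) = 311.9; c'Δl = 26.46; W sinα = -7.6
Slice 3: Δl = 2.8/cos10.0° = 2.843 m; N'_3 = 369·cos10.0° = 363.4; c'Δl = 32.70; W sinα = 64.1
Slice 4: Δl = 3.0/cos23.5° = 3.271 m; N'_4 = 341·cos23.5° = 312.7; c'Δl = 37.62; W sinα = 136.0
Slice 5: Δl = 2.5/cos37.8° = 3.164 m; N'_5 = 201·cos37.8° = 158.8; c'Δl = 36.39; W sinα = 123.2
Slice 6: Δl = 2.1/cos52.4° = 3.442 m; N'_6 = 69·cos52.4° = 42.1; c'Δl = 39.58; W sinα = 54.7
Σc'Δl = 209.4 kN/m; ΣN' = 1363.9 kN/m; ΣW sinα = 328.0 kN/m
Resisting = 209.4 + 1363.9·tan34.5° = 209.4 + 937.4 = 1146.8 kN/m
FS = 1146.8 / 328.0 = 3.497

FS = 3.50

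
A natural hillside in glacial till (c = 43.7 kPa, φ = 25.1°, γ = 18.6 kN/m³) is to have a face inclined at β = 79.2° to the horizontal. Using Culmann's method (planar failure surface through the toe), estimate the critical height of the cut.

Culmann's analysis gives the critical failure plane at α_cr = (β + φ)/2 = (79.2 + 25.1)/2 = 52.2°, and the critical height
H_c = (4c/γ) · sinβ cosφ / [1 − cos(β − φ)]
    = (4·43.7/18.6) · sin79.2°·cos25.1° / [1 − cos(54.1°)]
    = 9.398 · 0.9823·0.9056 / [1 − 0.5864]
    = 9.398 · 0.8895 / 0.4136
    = 20.21 m

H_c = 20.21 m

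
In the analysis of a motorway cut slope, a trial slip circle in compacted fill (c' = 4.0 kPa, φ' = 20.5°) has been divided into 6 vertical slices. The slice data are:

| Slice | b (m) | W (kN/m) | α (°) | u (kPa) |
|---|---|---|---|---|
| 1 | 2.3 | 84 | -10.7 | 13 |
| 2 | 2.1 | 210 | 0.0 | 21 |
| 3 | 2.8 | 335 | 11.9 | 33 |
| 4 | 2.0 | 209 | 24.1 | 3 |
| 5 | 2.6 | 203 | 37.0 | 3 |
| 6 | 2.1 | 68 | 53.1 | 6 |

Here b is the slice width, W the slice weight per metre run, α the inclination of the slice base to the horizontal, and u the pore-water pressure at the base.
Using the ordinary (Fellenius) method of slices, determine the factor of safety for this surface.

Ordinary method of slices: FS = Σ[c'·Δl_i + (W_i cosα_i − u_i·Δl_i)·tanφ'] / Σ W_i sinα_i, with Δl_i = b_i / cosα_i.
Slice 1: Δl = 2.3/cos(-10.7°) = 2.341 m; N'_1 = 84·cos(-10.7°) − 13·2.341 = 52.1; c'Δl = 9.36; W sinα = -15.6
Slice 2: Δl = 2.1/cos0.0° = 2.100 m; N'_2 = 210·cos0.0° − 21·2.100 = 165.9; c'Δl = 8.40; W sinα = 0.0
Slice 3: Δl = 2.8/cos11.9° = 2.861 m; N'_3 = 335·cos11.9° − 33·2.861 = 233.4; c'Δl = 11.45; W sinα = 69.1
Slice 4: Δl = 2.0/cos24.1° = 2.191 m; N'_4 = 209·cos24.1° − 3·2.191 = 184.2; c'Δl = 8.76; W sinα = 85.3
Slice 5: Δl = 2.6/cos37.0° = 3.256 m; N'_5 = 203·cos37.0° − 3·3.256 = 152.4; c'Δl = 13.02; W sinα = 122.2
Slice 6: Δl = 2.1/cos53.1° = 3.498 m; N'_6 = 68·cos53.1° − 6·3.498 = 19.8; c'Δl = 13.99; W sinα = 54.4
Σc'Δl = 65.0 kN/m; ΣN' = 807.8 kN/m; ΣW sinα = 315.4 kN/m
Resisting = 65.0 + 807.8·tan20.5° = 65.0 + 302.0 = 367.0 kN/m
FS = 367.0 / 315.4 = 1.164

FS = 1.16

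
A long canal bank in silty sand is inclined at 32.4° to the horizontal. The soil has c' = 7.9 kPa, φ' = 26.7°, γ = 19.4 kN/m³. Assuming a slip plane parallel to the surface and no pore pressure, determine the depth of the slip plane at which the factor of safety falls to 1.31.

Setting FS = 1.31 in FS = [c' + γz cos²β tanφ'] / [γz sinβ cosβ] and solving for z:
z = c' / [γ cosβ (FS·sinβ − cosβ·tanφ')]
  = 7.9 / [19.4·cos32.4°·(1.31·sin32.4° − cos32.4°·tan26.7°)]
  = 7.9 / [19.4·0.8443·(1.31·0.5358 − 0.8443·0.5029)]
  = 7.9 / 4.5418 = 1.739 m

z = 1.74 m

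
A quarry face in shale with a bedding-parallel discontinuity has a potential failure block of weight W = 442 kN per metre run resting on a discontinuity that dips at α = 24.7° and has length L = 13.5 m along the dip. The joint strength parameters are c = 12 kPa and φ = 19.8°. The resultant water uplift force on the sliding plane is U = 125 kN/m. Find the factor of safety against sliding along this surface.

Resolving the block weight along and normal to the plane and applying the Mohr–Coulomb strength on the joint:
N' = W cosα − U = 442·cos24.7° − 125 = 276.6 kN/m
Driving force T = W sinα = 442·sin24.7° = 184.7 kN/m
Resisting force R = c·L + N'·tanφ = 12·13.5 + 276.6·tan19.8° = 162.0 + 99.6 = 261.6 kN/m
FS = R / T = 261.6 / 184.7 = 1.416

FS = 1.42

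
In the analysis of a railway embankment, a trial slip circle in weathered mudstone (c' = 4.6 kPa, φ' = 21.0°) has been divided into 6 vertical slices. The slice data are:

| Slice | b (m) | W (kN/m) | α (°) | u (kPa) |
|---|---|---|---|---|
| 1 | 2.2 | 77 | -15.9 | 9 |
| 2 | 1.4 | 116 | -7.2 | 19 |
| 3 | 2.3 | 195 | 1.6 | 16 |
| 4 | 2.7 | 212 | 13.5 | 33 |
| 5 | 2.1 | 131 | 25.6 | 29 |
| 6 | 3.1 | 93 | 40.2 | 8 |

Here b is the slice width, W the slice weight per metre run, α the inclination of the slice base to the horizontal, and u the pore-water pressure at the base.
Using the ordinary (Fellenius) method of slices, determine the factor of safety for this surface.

Ordinary method of slices: FS = Σ[c'·Δl_i + (W_i cosα_i − u_i·Δl_i)·tanφ'] / Σ W_i sinα_i, with Δl_i = b_i / cosα_i.
Slice 1: Δl = 2.2/cos(-15.9°) = 2.288 m; N'_1 = 77·cos(-15.9°) − 9·2.288 = 53.5; c'Δl = 10.52; W sinα = -21.1
Slice 2: Δl = 1.4/cos(-7.2°) = 1.411 m; N'_2 = 116·cos(-7.2°) − 19·1.411 = 88.3; c'Δl = 6.49; W sinα = -14.5
Slice 3: Δl = 2.3/cos1.6° = 2.301 m; N'_3 = 195·cos1.6° − 16·2.301 = 158.1; c'Δl = 10.58; W sinα = 5.4
Slice 4: Δl = 2.7/cos13.5° = 2.777 m; N'_4 = 212·cos13.5° − 33·2.777 = 114.5; c'Δl = 12.77; W sinα = 49.5
Slice 5: Δl = 2.1/cos25.6° = 2.329 m; N'_5 = 131·cos25.6° − 29·2.329 = 50.6; c'Δl = 10.71; W sinα = 56.6
Slice 6: Δl = 3.1/cos40.2° = 4.059 m; N'_6 = 93·cos40.2° − 8·4.059 = 38.6; c'Δl = 18.67; W sinα = 60.0
Σc'Δl = 69.8 kN/m; ΣN' = 503.5 kN/m; ΣW sinα = 135.9 kN/m
Resisting = 69.8 + 503.5·tan21.0° = 69.8 + 193.3 = 263.0 kN/m
FS = 263.0 / 135.9 = 1.935

FS = 1.94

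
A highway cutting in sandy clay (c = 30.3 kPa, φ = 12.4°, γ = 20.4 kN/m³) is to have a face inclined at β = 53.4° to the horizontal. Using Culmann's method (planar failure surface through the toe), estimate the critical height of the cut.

H_c = 18.99 m

Culmann's analysis gives the critical failure plane at α_cr = (β + φ)/2 = (53.4 + 12.4)/2 = 32.9°, and the critical height
H_c = (4c/γ) · sinβ cosφ / [1 − cos(β − φ)]
    = (4·30.3/20.4) · sin53.4°·cos12.4° / [1 − cos(41.0°)]
    = 5.941 · 0.8028·0.9767 / [1 − 0.7547]
    = 5.941 · 0.7841 / 0.2453
    = 18.99 m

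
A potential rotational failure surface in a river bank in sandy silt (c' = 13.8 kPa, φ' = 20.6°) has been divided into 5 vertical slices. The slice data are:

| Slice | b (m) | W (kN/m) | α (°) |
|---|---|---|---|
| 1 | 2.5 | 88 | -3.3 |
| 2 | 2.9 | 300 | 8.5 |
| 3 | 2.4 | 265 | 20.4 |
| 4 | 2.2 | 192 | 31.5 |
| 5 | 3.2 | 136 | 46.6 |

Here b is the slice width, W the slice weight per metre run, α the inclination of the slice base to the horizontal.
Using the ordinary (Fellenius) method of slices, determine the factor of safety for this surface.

FS = 1.65

Ordinary method of slices: FS = Σ[c'·Δl_i + (W_i cosα_i)·tanφ'] / Σ W_i sinα_i, with Δl_i = b_i / cosα_i.
Slice 1: Δl = 2.5/cos(-3.3°) = 2.504 m; N'_1 = 88·cos(-3.3°) = 87.9; c'Δl = 34.56; W sinα = -5.1
Slice 2: Δl = 2.9/cos8.5° = 2.932 m; N'_2 = 300·cos8.5° = 296.7; c'Δl = 40.46; W sinα = 44.3
Slice 3: Δl = 2.4/cos20.4° = 2.561 m; N'_3 = 265·cos20.4° = 248.4; c'Δl = 35.34; W sinα = 92.4
Slice 4: Δl = 2.2/cos31.5° = 2.580 m; N'_4 = 192·cos31.5° = 163.7; c'Δl = 35.61; W sinα = 100.3
Slice 5: Δl = 3.2/cos46.6° = 4.657 m; N'_5 = 136·cos46.6° = 93.4; c'Δl = 64.27; W sinα = 98.8
Σc'Δl = 210.2 kN/m; ΣN' = 890.1 kN/m; ΣW sinα = 330.8 kN/m
Resisting = 210.2 + 890.1·tan20.6° = 210.2 + 334.6 = 544.8 kN/m
FS = 544.8 / 330.8 = 1.647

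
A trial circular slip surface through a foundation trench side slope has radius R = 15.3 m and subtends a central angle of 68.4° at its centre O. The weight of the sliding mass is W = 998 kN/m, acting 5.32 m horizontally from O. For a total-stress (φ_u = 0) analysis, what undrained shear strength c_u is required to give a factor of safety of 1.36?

c_u = 25.8 kPa

FS = c_u·L_a·R / (W·d), so c_u = FS·W·d / (L_a·R).
Arc length L_a = R·θ = 15.3·(68.4°·π/180) = 15.3·1.1938 = 18.27 m
c_u = 1.36·998·5.32 / (18.27·15.3) = 7220.7 / 279.46 = 25.84 kPa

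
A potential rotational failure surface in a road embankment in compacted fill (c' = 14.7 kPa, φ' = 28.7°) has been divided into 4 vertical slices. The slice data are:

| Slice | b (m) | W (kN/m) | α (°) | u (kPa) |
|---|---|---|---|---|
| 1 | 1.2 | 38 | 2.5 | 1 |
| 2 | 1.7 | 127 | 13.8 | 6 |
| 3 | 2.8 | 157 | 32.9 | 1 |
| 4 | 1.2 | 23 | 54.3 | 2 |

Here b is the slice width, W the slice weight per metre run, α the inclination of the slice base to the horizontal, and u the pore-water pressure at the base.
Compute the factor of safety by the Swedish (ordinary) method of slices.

FS = 2.06

Ordinary method of slices: FS = Σ[c'·Δl_i + (W_i cosα_i − u_i·Δl_i)·tanφ'] / Σ W_i sinα_i, with Δl_i = b_i / cosα_i.
Slice 1: Δl = 1.2/cos2.5° = 1.201 m; N'_1 = 38·cos2.5° − 1·1.201 = 36.8; c'Δl = 17.66; W sinα = 1.7
Slice 2: Δl = 1.7/cos13.8° = 1.751 m; N'_2 = 127·cos13.8° − 6·1.751 = 112.8; c'Δl = 25.73; W sinα = 30.3
Slice 3: Δl = 2.8/cos32.9° = 3.335 m; N'_3 = 157·cos32.9° − 1·3.335 = 128.5; c'Δl = 49.02; W sinα = 85.3
Slice 4: Δl = 1.2/cos54.3° = 2.056 m; N'_4 = 23·cos54.3° − 2·2.056 = 9.3; c'Δl = 30.23; W sinα = 18.7
Σc'Δl = 122.6 kN/m; ΣN' = 287.4 kN/m; ΣW sinα = 135.9 kN/m
Resisting = 122.6 + 287.4·tan28.7° = 122.6 + 157.3 = 280.0 kN/m
FS = 280.0 / 135.9 = 2.060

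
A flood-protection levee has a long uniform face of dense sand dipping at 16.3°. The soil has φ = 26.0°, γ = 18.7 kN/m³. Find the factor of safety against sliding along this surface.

For a dry cohesionless infinite slope the factor of safety is FS = tanφ / tanβ.
FS = tan26.0° / tan16.3° = 0.4877 / 0.2924 = 1.668

FS = 1.67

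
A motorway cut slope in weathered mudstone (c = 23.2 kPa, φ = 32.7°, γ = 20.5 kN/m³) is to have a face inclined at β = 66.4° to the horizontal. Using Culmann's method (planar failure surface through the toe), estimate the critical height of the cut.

Culmann's analysis gives the critical failure plane at α_cr = (β + φ)/2 = (66.4 + 32.7)/2 = 49.6°, and the critical height
H_c = (4c/γ) · sinβ cosφ / [1 − cos(β − φ)]
    = (4·23.2/20.5) · sin66.4°·cos32.7° / [1 − cos(33.7°)]
    = 4.527 · 0.9164·0.8415 / [1 − 0.8320]
    = 4.527 · 0.7711 / 0.1680
    = 20.77 m

H_c = 20.77 m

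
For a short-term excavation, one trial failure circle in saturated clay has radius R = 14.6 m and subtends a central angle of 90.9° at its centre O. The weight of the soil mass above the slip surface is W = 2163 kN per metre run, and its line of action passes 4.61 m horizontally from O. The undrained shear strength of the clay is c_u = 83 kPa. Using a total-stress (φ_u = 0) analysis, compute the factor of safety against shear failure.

FS = 2.81

Taking moments about the centre O, the resisting moment is provided by the undrained shear strength acting along the arc:
Arc length L_a = R·θ = 14.6·(90.9°·π/180) = 14.6·1.5865 = 23.16 m
M_R = c_u·L_a·R = 83·23.16·14.6 = 28068.9 kN·m/m
M_D = W·d = 2163·4.61 = 9971.4 kN·m/m
FS = M_R / M_D = 28068.9 / 9971.4 = 2.815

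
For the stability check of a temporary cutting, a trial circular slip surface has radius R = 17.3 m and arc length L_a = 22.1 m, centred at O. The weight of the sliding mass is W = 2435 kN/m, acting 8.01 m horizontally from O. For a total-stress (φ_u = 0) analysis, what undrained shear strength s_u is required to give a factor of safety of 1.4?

FS = s_u·L_a·R / (W·d), so s_u = FS·W·d / (L_a·R).
s_u = 1.4·2435·8.01 / (22.10·17.3) = 27306.1 / 382.33 = 71.42 kPa

s_u = 71.4 kPa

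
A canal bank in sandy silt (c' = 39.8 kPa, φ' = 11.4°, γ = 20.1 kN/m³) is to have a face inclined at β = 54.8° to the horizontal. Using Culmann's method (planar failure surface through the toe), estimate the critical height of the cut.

H_c = 23.20 m

Culmann's analysis gives the critical failure plane at α_cr = (β + φ')/2 = (54.8 + 11.4)/2 = 33.1°, and the critical height
H_c = (4c'/γ) · sinβ cosφ' / [1 − cos(β − φ')]
    = (4·39.8/20.1) · sin54.8°·cos11.4° / [1 − cos(43.4°)]
    = 7.920 · 0.8171·0.9803 / [1 − 0.7266]
    = 7.920 · 0.8010 / 0.2734
    = 23.20 m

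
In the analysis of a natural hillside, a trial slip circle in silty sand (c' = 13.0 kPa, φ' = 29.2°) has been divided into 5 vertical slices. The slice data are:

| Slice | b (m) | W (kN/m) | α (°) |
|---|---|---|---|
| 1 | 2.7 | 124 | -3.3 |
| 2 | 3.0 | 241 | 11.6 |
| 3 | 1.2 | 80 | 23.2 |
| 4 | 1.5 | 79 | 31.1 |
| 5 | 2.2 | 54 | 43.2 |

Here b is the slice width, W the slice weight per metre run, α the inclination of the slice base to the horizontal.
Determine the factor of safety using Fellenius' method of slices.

FS = 3.03

Ordinary method of slices: FS = Σ[c'·Δl_i + (W_i cosα_i)·tanφ'] / Σ W_i sinα_i, with Δl_i = b_i / cosα_i.
Slice 1: Δl = 2.7/cos(-3.3°) = 2.704 m; N'_1 = 124·cos(-3.3°) = 123.8; c'Δl = 35.16; W sinα = -7.1
Slice 2: Δl = 3.0/cos11.6° = 3.063 m; N'_2 = 241·cos11.6° = 236.1; c'Δl = 39.81; W sinα = 48.5
Slice 3: Δl = 1.2/cos23.2° = 1.306 m; N'_3 = 80·cos23.2° = 73.5; c'Δl = 16.97; W sinα = 31.5
Slice 4: Δl = 1.5/cos31.1° = 1.752 m; N'_4 = 79·cos31.1° = 67.6; c'Δl = 22.77; W sinα = 40.8
Slice 5: Δl = 2.2/cos43.2° = 3.018 m; N'_5 = 54·cos43.2° = 39.4; c'Δl = 39.23; W sinα = 37.0
Σc'Δl = 154.0 kN/m; ΣN' = 540.4 kN/m; ΣW sinα = 150.6 kN/m
Resisting = 154.0 + 540.4·tan29.2° = 154.0 + 302.0 = 456.0 kN/m
FS = 456.0 / 150.6 = 3.028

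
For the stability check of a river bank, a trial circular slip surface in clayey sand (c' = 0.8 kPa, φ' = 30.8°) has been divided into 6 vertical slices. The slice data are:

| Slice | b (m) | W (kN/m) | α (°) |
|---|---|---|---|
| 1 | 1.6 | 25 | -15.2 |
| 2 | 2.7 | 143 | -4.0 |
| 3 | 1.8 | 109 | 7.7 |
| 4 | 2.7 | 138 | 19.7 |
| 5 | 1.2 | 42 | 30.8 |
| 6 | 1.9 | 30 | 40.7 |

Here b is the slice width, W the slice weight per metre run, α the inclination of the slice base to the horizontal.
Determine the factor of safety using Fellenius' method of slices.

Ordinary method of slices: FS = Σ[c'·Δl_i + (W_i cosα_i)·tanφ'] / Σ W_i sinα_i, with Δl_i = b_i / cosα_i.
Slice 1: Δl = 1.6/cos(-15.2°) = 1.658 m; N'_1 = 25·cos(-15.2°) = 24.1; c'Δl = 1.33; W sinα = -6.6
Slice 2: Δl = 2.7/cos(-4.0°) = 2.707 m; N'_2 = 143·cos(-4.0°) = 142.7; c'Δl = 2.17; W sinα = -10.0
Slice 3: Δl = 1.8/cos7.7° = 1.816 m; N'_3 = 109·cos7.7° = 108.0; c'Δl = 1.45; W sinα = 14.6
Slice 4: Δl = 2.7/cos19.7° = 2.868 m; N'_4 = 138·cos19.7° = 129.9; c'Δl = 2.29; W sinα = 46.5
Slice 5: Δl = 1.2/cos30.8° = 1.397 m; N'_5 = 42·cos30.8° = 36.1; c'Δl = 1.12; W sinα = 21.5
Slice 6: Δl = 1.9/cos40.7° = 2.506 m; N'_6 = 30·cos40.7° = 22.7; c'Δl = 2.00; W sinα = 19.6
Σc'Δl = 10.4 kN/m; ΣN' = 463.5 kN/m; ΣW sinα = 85.7 kN/m
Resisting = 10.4 + 463.5·tan30.8° = 10.4 + 276.3 = 286.7 kN/m
FS = 286.7 / 85.7 = 3.347

FS = 3.35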